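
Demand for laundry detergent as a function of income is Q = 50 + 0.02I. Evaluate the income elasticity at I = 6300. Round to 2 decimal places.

At I = 6300: Q = 176.000.
dQ/dI = 0.02.
η = (dQ/dI)·(I/Q) = 0.02 × (6300/176.000) = 0.72.

0.72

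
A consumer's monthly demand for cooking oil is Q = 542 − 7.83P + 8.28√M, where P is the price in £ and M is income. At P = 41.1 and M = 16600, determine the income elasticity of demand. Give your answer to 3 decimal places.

0.414

At P = 41.1, M = 16600: Q = 1286.990.
Holding P constant, ∂Q/∂M = 8.28/(2√M) = 0.0321326.
η_M = (∂Q/∂M)·(M/Q) = 0.0321326 × (16600/1286.990) = 0.414.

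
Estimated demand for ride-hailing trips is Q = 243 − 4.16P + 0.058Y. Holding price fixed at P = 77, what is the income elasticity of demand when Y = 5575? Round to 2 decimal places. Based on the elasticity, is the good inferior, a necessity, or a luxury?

1.31 (luxury)

At P = 77, Y = 5575: Q = 246.030.
Holding P constant, ∂Q/∂Y = 0.058.
η_Y = (∂Q/∂Y)·(Y/Q) = 0.058 × (5575/246.030) = 1.31.
Since η > 1, this is a luxury.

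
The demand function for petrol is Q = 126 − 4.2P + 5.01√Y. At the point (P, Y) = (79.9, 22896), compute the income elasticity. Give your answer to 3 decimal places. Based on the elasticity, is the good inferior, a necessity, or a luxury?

At P = 79.9, Y = 22896: Q = 548.504.
Holding P constant, ∂Q/∂Y = 5.01/(2√Y) = 0.016555.
η_Y = (∂Q/∂Y)·(Y/Q) = 0.016555 × (22896/548.504) = 0.691.
Since 0 < η < 1, this is a necessity.

0.691 (necessity)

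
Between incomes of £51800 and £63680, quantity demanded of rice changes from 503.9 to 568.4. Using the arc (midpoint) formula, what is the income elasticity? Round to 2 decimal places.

ΔQ = 568.4 − 503.9 = 64.5; midpoint Q̄ = (503.9 + 568.4)/2 = 536.15.
ΔI = 63680 − 51800 = 11880; midpoint Ī = (51800 + 63680)/2 = 57740.
η = (ΔQ/Q̄) ÷ (ΔI/Ī) = (64.5/536.15) ÷ (11880/57740) = 0.58.

0.58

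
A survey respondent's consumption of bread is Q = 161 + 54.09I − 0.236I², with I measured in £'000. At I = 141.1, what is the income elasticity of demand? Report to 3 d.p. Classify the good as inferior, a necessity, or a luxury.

-0.570 (inferior good)

At I = 141.1: Q = 3094.5254.
dQ/dI = 54.09 − 0.472I = -12.50920.
η = (dQ/dI)·(I/Q) = -12.50920 × (141.1/3094.5254) = -0.570.
η < 0 ⇒ inferior good.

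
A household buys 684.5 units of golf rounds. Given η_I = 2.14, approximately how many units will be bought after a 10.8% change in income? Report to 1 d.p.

842.7

%ΔQ ≈ η × %ΔI = 2.14 × 10.8% = 23.112%.
New Q ≈ 684.5 × (1 + 0.23112) = 842.7.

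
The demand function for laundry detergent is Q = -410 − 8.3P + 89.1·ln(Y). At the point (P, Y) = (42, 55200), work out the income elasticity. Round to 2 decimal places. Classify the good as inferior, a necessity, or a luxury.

At P = 42, Y = 55200: Q = 214.258.
Holding P constant, ∂Q/∂Y = 89.1/Y = 0.00161413.
η_Y = (∂Q/∂Y)·(Y/Q) = 0.00161413 × (55200/214.258) = 0.42.
Since 0 < η < 1, this is a necessity.

0.42 (necessity)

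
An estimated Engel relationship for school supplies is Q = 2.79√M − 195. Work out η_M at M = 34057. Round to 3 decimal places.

At M = 34057: Q = 319.882.
dQ/dM = 2.79/(2√M) = 0.00755912 at this income.
η = (dQ/dM)·(M/Q) = 0.00755912 × (34057/319.882) = 0.805.

0.805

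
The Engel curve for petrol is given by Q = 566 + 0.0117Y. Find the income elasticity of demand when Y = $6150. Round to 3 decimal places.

0.113

At Y = 6150: Q = 637.955.
dQ/dY = 0.0117.
η = (dQ/dY)·(Y/Q) = 0.0117 × (6150/637.955) = 0.113.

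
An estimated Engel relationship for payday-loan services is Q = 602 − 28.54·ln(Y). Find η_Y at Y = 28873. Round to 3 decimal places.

At Y = 28873: Q = 308.875.
dQ/dY = -28.54/Y = -0.000988467 at this income.
η = (dQ/dY)·(Y/Q) = -0.000988467 × (28873/308.875) = -0.092.

-0.092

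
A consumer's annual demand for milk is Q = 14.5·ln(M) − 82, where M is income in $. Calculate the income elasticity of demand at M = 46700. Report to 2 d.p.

At M = 46700: Q = 73.897.
dQ/dM = 14.5/M = 0.000310493 at this income.
η = (dQ/dM)·(M/Q) = 0.000310493 × (46700/73.897) = 0.20.

0.20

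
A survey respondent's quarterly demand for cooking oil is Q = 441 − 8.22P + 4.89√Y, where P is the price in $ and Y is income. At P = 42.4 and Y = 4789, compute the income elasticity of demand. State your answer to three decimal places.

At P = 42.4, Y = 4789: Q = 430.873.
Holding P constant, ∂Q/∂Y = 4.89/(2√Y) = 0.035331.
η_Y = (∂Q/∂Y)·(Y/Q) = 0.035331 × (4789/430.873) = 0.393.

0.393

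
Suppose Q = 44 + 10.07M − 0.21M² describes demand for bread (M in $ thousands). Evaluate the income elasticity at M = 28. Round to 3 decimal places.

-0.293

At M = 28: Q = 161.3200.
dQ/dM = 10.07 − 0.42M = -1.69000.
η = (dQ/dM)·(M/Q) = -1.69000 × (28/161.3200) = -0.293.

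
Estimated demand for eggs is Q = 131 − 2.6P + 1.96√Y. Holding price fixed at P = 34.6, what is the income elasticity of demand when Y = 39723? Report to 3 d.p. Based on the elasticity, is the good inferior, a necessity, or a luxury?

0.452 (necessity)

At P = 34.6, Y = 39723: Q = 431.680.
Holding P constant, ∂Q/∂Y = 1.96/(2√Y) = 0.00491705.
η_Y = (∂Q/∂Y)·(Y/Q) = 0.00491705 × (39723/431.680) = 0.452.
Since 0 < η < 1, this is a necessity.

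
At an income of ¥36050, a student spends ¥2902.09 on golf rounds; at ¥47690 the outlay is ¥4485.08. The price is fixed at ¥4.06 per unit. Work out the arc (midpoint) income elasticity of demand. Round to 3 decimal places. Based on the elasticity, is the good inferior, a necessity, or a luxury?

With a constant price, Q₁ = 2902.09/4.06 = 714.800 and Q₂ = 4485.08/4.06 = 1104.700 (equivalently, work directly with expenditure since P cancels).
Midpoint %ΔQ = (4485.08 − 2902.09)/3693.59 = 0.42858; midpoint %ΔI = (47690 − 36050)/41870 = 0.27800.
η = 0.42858 / 0.27800 = 1.542.
η > 1 ⇒ luxury.

1.542 (luxury)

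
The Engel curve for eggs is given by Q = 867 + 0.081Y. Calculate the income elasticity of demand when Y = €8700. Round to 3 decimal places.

At Y = 8700: Q = 1571.700.
dQ/dY = 0.081.
η = (dQ/dY)·(Y/Q) = 0.081 × (8700/1571.700) = 0.448.

0.448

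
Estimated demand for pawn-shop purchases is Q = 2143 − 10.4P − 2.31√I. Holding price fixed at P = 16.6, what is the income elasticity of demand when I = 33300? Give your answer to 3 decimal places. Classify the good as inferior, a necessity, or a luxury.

At P = 16.6, I = 33300: Q = 1548.825.
Holding P constant, ∂Q/∂I = -2.31/(2√I) = -0.00632936.
η_I = (∂Q/∂I)·(I/Q) = -0.00632936 × (33300/1548.825) = -0.136.
Since η < 0, this is an inferior good.

-0.136 (inferior good)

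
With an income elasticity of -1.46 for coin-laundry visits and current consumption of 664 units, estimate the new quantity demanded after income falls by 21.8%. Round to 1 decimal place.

%ΔQ ≈ η × %ΔI = -1.46 × (-21.8%) = 31.828%.
New Q ≈ 664 × (1 + 0.31828) = 875.3.

875.3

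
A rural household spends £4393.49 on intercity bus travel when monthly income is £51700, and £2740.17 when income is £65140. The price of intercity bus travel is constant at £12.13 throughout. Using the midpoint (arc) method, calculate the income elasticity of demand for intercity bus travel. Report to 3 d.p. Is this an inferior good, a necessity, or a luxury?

With a constant price, Q₁ = 4393.49/12.13 = 362.200 and Q₂ = 2740.17/12.13 = 225.900 (equivalently, work directly with expenditure since P cancels).
Midpoint %ΔQ = (2740.17 − 4393.49)/3566.83 = -0.46353; midpoint %ΔI = (65140 − 51700)/58420 = 0.23006.
η = -0.46353 / 0.23006 = -2.015.
η < 0 ⇒ inferior good.

-2.015 (inferior good)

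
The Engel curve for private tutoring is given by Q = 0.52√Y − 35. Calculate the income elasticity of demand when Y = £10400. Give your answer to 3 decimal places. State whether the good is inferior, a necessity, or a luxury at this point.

At Y = 10400: Q = 18.030.
dQ/dY = 0.52/(2√Y) = 0.00254951 at this income.
η = (dQ/dY)·(Y/Q) = 0.00254951 × (10400/18.030) = 1.471.
Since η > 1, the good is a luxury.

1.471 (luxury)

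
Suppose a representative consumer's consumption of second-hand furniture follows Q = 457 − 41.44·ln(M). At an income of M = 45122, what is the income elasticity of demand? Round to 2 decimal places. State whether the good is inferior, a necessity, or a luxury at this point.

-3.22 (inferior good)

At M = 45122: Q = 12.882.
dQ/dM = -41.44/M = -0.000918399 at this income.
η = (dQ/dM)·(M/Q) = -0.000918399 × (45122/12.882) = -3.22.
Since η < 0, the good is an inferior good.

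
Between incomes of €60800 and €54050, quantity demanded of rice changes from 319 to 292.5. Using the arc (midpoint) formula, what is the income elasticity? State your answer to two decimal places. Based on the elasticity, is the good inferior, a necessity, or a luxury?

0.74 (necessity)

ΔQ = 292.5 − 319 = -26.5; midpoint Q̄ = (319 + 292.5)/2 = 305.75.
ΔI = 54050 − 60800 = -6750; midpoint Ī = (60800 + 54050)/2 = 57425.
η = (ΔQ/Q̄) ÷ (ΔI/Ī) = (-26.5/305.75) ÷ (-6750/57425) = 0.74.
0 < η < 1 ⇒ necessity.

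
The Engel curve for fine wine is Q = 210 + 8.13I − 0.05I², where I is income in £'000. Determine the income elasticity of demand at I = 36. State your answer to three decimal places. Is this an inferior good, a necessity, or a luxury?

0.372 (necessity)

At I = 36: Q = 437.8800.
dQ/dI = 8.13 − 0.1I = 4.53000.
η = (dQ/dI)·(I/Q) = 4.53000 × (36/437.8800) = 0.372.
0 < η < 1 ⇒ necessity.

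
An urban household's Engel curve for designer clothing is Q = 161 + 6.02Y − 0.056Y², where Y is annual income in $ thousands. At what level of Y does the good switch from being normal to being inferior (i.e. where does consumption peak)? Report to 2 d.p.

53.75

dQ/dY = 6.02 − 0.112Y.
The good is inferior where dQ/dY < 0. Setting dQ/dY = 0 gives Y = 6.02 / 0.112 = 53.75.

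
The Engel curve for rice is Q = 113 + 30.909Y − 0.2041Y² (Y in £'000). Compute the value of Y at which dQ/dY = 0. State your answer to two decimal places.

75.72

dQ/dY = 30.909 − 0.4082Y.
The good is inferior where dQ/dY < 0. Setting dQ/dY = 0 gives Y = 30.909 / 0.4082 = 75.72.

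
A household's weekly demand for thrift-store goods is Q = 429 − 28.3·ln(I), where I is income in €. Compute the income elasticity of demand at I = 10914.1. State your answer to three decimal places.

-0.171

At I = 10914.1: Q = 165.872.
dQ/dI = -28.3/I = -0.00259298 at this income.
η = (dQ/dI)·(I/Q) = -0.00259298 × (10914.1/165.872) = -0.171.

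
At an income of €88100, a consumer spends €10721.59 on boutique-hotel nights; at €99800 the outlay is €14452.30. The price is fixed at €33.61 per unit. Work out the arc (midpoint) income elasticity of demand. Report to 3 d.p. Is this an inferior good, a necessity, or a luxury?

With a constant price, Q₁ = 10721.59/33.61 = 319.000 and Q₂ = 14452.30/33.61 = 430.000 (equivalently, work directly with expenditure since P cancels).
Midpoint %ΔQ = (14452.30 − 10721.59)/12586.95 = 0.29640; midpoint %ΔI = (99800 − 88100)/93950 = 0.12453.
η = 0.29640 / 0.12453 = 2.380.
η > 1 ⇒ luxury.

2.380 (luxury)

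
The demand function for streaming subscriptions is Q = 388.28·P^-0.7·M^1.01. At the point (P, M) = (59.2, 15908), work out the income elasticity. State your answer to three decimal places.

For a multiplicative demand Q = A·P^α·M^β, the income elasticity is β everywhere.
Here β = 1.01, so η = 1.010.

1.010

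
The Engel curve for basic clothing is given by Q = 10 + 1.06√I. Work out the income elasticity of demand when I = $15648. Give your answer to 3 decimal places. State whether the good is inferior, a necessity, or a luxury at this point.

0.465 (necessity)

At I = 15648: Q = 142.597.
dQ/dI = 1.06/(2√I) = 0.00423688 at this income.
η = (dQ/dI)·(I/Q) = 0.00423688 × (15648/142.597) = 0.465.
Since 0 < η < 1, the good is a necessity.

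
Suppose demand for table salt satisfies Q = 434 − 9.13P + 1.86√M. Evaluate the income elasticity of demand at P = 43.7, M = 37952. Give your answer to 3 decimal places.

At P = 43.7, M = 37952: Q = 397.371.
Holding P constant, ∂Q/∂M = 1.86/(2√M) = 0.00477382.
η_M = (∂Q/∂M)·(M/Q) = 0.00477382 × (37952/397.371) = 0.456.

0.456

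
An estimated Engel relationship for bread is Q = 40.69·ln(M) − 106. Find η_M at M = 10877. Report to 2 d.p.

0.15

At M = 10877: Q = 272.189.
dQ/dM = 40.69/M = 0.00374092 at this income.
η = (dQ/dM)·(M/Q) = 0.00374092 × (10877/272.189) = 0.15.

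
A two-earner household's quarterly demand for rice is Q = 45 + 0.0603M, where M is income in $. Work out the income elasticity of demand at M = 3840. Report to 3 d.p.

At M = 3840: Q = 276.552.
dQ/dM = 0.0603.
η = (dQ/dM)·(M/Q) = 0.0603 × (3840/276.552) = 0.837.

0.837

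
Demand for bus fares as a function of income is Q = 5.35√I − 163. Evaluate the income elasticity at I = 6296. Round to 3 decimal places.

0.812

At I = 6296: Q = 261.508.
dQ/dI = 5.35/(2√I) = 0.0337125 at this income.
η = (dQ/dI)·(I/Q) = 0.0337125 × (6296/261.508) = 0.812.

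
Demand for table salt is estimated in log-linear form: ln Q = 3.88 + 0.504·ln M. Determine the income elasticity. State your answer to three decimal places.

0.504

In a log-linear demand, the coefficient on ln M is the income elasticity.
So η = 0.504.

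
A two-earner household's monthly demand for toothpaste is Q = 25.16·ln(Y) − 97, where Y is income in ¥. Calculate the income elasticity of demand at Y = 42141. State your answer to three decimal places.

At Y = 42141: Q = 170.923.
dQ/dY = 25.16/Y = 0.000597043 at this income.
η = (dQ/dY)·(Y/Q) = 0.000597043 × (42141/170.923) = 0.147.

0.147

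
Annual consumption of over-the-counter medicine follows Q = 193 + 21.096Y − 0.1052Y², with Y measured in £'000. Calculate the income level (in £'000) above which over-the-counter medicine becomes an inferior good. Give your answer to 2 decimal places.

100.27

dQ/dY = 21.096 − 0.2104Y.
The good is inferior where dQ/dY < 0. Setting dQ/dY = 0 gives Y = 21.096 / 0.2104 = 100.27.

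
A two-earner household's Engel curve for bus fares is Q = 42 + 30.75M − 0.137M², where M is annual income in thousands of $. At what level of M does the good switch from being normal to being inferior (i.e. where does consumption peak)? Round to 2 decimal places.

112.23

dQ/dM = 30.75 − 0.274M.
The good is inferior where dQ/dM < 0. Setting dQ/dM = 0 gives M = 30.75 / 0.274 = 112.23.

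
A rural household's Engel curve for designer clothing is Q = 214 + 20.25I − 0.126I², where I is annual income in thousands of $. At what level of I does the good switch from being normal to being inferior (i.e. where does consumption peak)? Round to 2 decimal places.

80.36

dQ/dI = 20.25 − 0.252I.
The good is inferior where dQ/dI < 0. Setting dQ/dI = 0 gives I = 20.25 / 0.252 = 80.36.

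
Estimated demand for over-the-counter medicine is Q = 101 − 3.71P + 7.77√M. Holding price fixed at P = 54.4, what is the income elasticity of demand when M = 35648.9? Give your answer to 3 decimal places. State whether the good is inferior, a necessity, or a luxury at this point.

0.537 (necessity)

At P = 54.4, M = 35648.9: Q = 1366.223.
Holding P constant, ∂Q/∂M = 7.77/(2√M) = 0.0205763.
η_M = (∂Q/∂M)·(M/Q) = 0.0205763 × (35648.9/1366.223) = 0.537.
Since 0 < η < 1, this is a necessity.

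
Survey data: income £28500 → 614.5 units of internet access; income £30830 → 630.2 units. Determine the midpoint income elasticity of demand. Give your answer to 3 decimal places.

0.321

ΔQ = 630.2 − 614.5 = 15.7; midpoint Q̄ = (614.5 + 630.2)/2 = 622.35.
ΔI = 30830 − 28500 = 2330; midpoint Ī = (28500 + 30830)/2 = 29665.
η = (ΔQ/Q̄) ÷ (ΔI/Ī) = (15.7/622.35) ÷ (2330/29665) = 0.321.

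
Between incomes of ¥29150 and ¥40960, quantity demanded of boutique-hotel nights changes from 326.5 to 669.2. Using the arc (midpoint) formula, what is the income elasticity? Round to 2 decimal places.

2.04

ΔQ = 669.2 − 326.5 = 342.7; midpoint Q̄ = (326.5 + 669.2)/2 = 497.85.
ΔI = 40960 − 29150 = 11810; midpoint Ī = (29150 + 40960)/2 = 35055.
η = (ΔQ/Q̄) ÷ (ΔI/Ī) = (342.7/497.85) ÷ (11810/35055) = 2.04.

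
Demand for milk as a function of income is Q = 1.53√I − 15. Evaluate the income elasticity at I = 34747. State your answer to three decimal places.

0.528

At I = 34747: Q = 270.200.
dQ/dI = 1.53/(2√I) = 0.00410396 at this income.
η = (dQ/dI)·(I/Q) = 0.00410396 × (34747/270.200) = 0.528.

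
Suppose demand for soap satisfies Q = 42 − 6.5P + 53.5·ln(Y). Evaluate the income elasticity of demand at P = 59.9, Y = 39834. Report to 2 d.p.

At P = 59.9, Y = 39834: Q = 219.347.
Holding P constant, ∂Q/∂Y = 53.5/Y = 0.00134307.
η_Y = (∂Q/∂Y)·(Y/Q) = 0.00134307 × (39834/219.347) = 0.24.

0.24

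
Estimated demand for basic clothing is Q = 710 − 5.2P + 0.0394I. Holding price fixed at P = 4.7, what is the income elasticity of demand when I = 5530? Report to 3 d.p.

0.241

At P = 4.7, I = 5530: Q = 903.442.
Holding P constant, ∂Q/∂I = 0.0394.
η_I = (∂Q/∂I)·(I/Q) = 0.0394 × (5530/903.442) = 0.241.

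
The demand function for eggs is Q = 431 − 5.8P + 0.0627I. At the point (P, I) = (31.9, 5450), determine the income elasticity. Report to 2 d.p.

0.58

At P = 31.9, I = 5450: Q = 587.695.
Holding P constant, ∂Q/∂I = 0.0627.
η_I = (∂Q/∂I)·(I/Q) = 0.0627 × (5450/587.695) = 0.58.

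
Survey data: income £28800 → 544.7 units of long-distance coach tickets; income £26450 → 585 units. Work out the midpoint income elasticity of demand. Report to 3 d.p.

ΔQ = 585 − 544.7 = 40.3; midpoint Q̄ = (544.7 + 585)/2 = 564.85.
ΔI = 26450 − 28800 = -2350; midpoint Ī = (28800 + 26450)/2 = 27625.
η = (ΔQ/Q̄) ÷ (ΔI/Ī) = (40.3/564.85) ÷ (-2350/27625) = -0.839.

-0.839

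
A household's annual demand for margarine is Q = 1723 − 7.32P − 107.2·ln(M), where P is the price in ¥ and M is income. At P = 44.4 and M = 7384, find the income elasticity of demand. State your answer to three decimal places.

At P = 44.4, M = 7384: Q = 443.154.
Holding P constant, ∂Q/∂M = -107.2/M = -0.0145179.
η_M = (∂Q/∂M)·(M/Q) = -0.0145179 × (7384/443.154) = -0.242.

-0.242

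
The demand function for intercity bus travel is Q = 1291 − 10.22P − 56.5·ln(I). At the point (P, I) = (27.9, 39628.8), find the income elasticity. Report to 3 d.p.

-0.139

At P = 27.9, I = 39628.8: Q = 407.679.
Holding P constant, ∂Q/∂I = -56.5/I = -0.00142573.
η_I = (∂Q/∂I)·(I/Q) = -0.00142573 × (39628.8/407.679) = -0.139.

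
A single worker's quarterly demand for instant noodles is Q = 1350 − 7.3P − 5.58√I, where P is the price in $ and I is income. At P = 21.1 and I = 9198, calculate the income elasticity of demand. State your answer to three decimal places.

At P = 21.1, I = 9198: Q = 660.813.
Holding P constant, ∂Q/∂I = -5.58/(2√I) = -0.0290909.
η_I = (∂Q/∂I)·(I/Q) = -0.0290909 × (9198/660.813) = -0.405.

-0.405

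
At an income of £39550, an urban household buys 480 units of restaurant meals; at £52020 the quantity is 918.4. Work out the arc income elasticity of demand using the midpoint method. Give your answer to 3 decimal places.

ΔQ = 918.4 − 480 = 438.4; midpoint Q̄ = (480 + 918.4)/2 = 699.2.
ΔI = 52020 − 39550 = 12470; midpoint Ī = (39550 + 52020)/2 = 45785.
η = (ΔQ/Q̄) ÷ (ΔI/Ī) = (438.4/699.2) ÷ (12470/45785) = 2.302.

2.302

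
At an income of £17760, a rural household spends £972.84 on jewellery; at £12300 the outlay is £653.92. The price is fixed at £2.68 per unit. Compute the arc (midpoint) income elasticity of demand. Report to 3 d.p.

1.079

With a constant price, Q₁ = 972.84/2.68 = 363.000 and Q₂ = 653.92/2.68 = 244.000 (equivalently, work directly with expenditure since P cancels).
Midpoint %ΔQ = (653.92 − 972.84)/813.38 = -0.39209; midpoint %ΔI = (12300 − 17760)/15030 = -0.36327.
η = -0.39209 / -0.36327 = 1.079.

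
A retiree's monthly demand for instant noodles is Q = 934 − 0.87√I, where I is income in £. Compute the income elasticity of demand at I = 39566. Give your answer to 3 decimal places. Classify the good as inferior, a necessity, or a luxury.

At I = 39566: Q = 760.947.
dQ/dI = -0.87/(2√I) = -0.0021869 at this income.
η = (dQ/dI)·(I/Q) = -0.0021869 × (39566/760.947) = -0.114.
Since η < 0, the good is an inferior good.

-0.114 (inferior good)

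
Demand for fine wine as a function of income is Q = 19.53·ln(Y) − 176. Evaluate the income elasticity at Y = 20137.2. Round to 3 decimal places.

1.113

At Y = 20137.2: Q = 17.549.
dQ/dY = 19.53/Y = 0.000969847 at this income.
η = (dQ/dY)·(Y/Q) = 0.000969847 × (20137.2/17.549) = 1.113.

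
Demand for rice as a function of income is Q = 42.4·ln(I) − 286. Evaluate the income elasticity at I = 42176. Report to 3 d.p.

0.256

At I = 42176: Q = 165.543.
dQ/dI = 42.4/I = 0.00100531 at this income.
η = (dQ/dI)·(I/Q) = 0.00100531 × (42176/165.543) = 0.256.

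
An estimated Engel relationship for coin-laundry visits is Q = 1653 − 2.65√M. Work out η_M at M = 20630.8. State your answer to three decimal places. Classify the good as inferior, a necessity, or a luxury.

At M = 20630.8: Q = 1272.369.
dQ/dM = -2.65/(2√M) = -0.00922482 at this income.
η = (dQ/dM)·(M/Q) = -0.00922482 × (20630.8/1272.369) = -0.150.
Since η < 0, the good is an inferior good.

-0.150 (inferior good)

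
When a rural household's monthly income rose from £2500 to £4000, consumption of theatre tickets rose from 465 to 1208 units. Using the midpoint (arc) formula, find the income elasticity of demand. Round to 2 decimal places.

1.92

ΔQ = 1208 − 465 = 743; midpoint Q̄ = (465 + 1208)/2 = 836.5.
ΔI = 4000 − 2500 = 1500; midpoint Ī = (2500 + 4000)/2 = 3250.
η = (ΔQ/Q̄) ÷ (ΔI/Ī) = (743/836.5) ÷ (1500/3250) = 1.92.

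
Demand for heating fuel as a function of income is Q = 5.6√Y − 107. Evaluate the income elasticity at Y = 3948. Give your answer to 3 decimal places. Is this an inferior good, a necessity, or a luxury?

At Y = 3948: Q = 244.865.
dQ/dY = 5.6/(2√Y) = 0.0445625 at this income.
η = (dQ/dY)·(Y/Q) = 0.0445625 × (3948/244.865) = 0.718.
Since 0 < η < 1, the good is a necessity.

0.718 (necessity)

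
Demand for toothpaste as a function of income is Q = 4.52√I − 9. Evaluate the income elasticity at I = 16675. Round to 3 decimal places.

0.508

At I = 16675: Q = 574.675.
dQ/dI = 4.52/(2√I) = 0.0175015 at this income.
η = (dQ/dI)·(I/Q) = 0.0175015 × (16675/574.675) = 0.508.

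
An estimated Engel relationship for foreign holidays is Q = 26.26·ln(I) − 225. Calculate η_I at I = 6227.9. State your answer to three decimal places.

5.930

At I = 6227.9: Q = 4.428.
dQ/dI = 26.26/I = 0.00421651 at this income.
η = (dQ/dI)·(I/Q) = 0.00421651 × (6227.9/4.428) = 5.930.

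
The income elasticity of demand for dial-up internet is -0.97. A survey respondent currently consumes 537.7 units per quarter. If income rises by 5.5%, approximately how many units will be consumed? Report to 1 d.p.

509.0

%ΔQ ≈ η × %ΔI = -0.97 × 5.5% = -5.335%.
New Q ≈ 537.7 × (1 − 0.05335) = 509.0.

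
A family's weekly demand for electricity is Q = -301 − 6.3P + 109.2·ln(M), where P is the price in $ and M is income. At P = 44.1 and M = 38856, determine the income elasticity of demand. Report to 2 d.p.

At P = 44.1, M = 38856: Q = 575.154.
Holding P constant, ∂Q/∂M = 109.2/M = 0.00281038.
η_M = (∂Q/∂M)·(M/Q) = 0.00281038 × (38856/575.154) = 0.19.

0.19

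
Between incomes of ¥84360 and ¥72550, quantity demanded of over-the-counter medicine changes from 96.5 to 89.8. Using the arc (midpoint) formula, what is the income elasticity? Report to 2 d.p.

0.48

ΔQ = 89.8 − 96.5 = -6.7; midpoint Q̄ = (96.5 + 89.8)/2 = 93.15.
ΔI = 72550 − 84360 = -11810; midpoint Ī = (84360 + 72550)/2 = 78455.
η = (ΔQ/Q̄) ÷ (ΔI/Ī) = (-6.7/93.15) ÷ (-11810/78455) = 0.48.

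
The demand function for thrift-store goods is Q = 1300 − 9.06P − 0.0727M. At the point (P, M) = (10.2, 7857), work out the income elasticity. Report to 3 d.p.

-0.898

At P = 10.2, M = 7857: Q = 636.384.
Holding P constant, ∂Q/∂M = −0.0727.
η_M = (∂Q/∂M)·(M/Q) = -0.0727 × (7857/636.384) = -0.898.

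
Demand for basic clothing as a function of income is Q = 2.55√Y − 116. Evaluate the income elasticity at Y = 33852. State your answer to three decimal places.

At Y = 33852: Q = 353.172.
dQ/dY = 2.55/(2√Y) = 0.00692976 at this income.
η = (dQ/dY)·(Y/Q) = 0.00692976 × (33852/353.172) = 0.664.

0.664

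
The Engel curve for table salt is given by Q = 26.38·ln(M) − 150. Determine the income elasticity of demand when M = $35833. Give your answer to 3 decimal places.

At M = 35833: Q = 126.637.
dQ/dM = 26.38/M = 0.000736193 at this income.
η = (dQ/dM)·(M/Q) = 0.000736193 × (35833/126.637) = 0.208.

0.208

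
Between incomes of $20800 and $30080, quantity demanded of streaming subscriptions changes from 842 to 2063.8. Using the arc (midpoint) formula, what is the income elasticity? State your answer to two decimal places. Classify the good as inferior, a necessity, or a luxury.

2.31 (luxury)

ΔQ = 2063.8 − 842 = 1221.8; midpoint Q̄ = (842 + 2063.8)/2 = 1452.9.
ΔI = 30080 − 20800 = 9280; midpoint Ī = (20800 + 30080)/2 = 25440.
η = (ΔQ/Q̄) ÷ (ΔI/Ī) = (1221.8/1452.9) ÷ (9280/25440) = 2.31.
η > 1 ⇒ luxury.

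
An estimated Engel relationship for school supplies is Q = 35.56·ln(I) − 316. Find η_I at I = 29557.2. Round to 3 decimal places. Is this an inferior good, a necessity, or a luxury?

At I = 29557.2: Q = 50.058.
dQ/dI = 35.56/I = 0.00120309 at this income.
η = (dQ/dI)·(I/Q) = 0.00120309 × (29557.2/50.058) = 0.710.
Since 0 < η < 1, the good is a necessity.

0.710 (necessity)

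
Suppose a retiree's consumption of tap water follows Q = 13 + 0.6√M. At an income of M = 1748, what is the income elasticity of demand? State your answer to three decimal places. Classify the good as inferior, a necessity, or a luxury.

At M = 1748: Q = 38.085.
dQ/dM = 0.6/(2√M) = 0.00717547 at this income.
η = (dQ/dM)·(M/Q) = 0.00717547 × (1748/38.085) = 0.329.
Since 0 < η < 1, the good is a necessity.

0.329 (necessity)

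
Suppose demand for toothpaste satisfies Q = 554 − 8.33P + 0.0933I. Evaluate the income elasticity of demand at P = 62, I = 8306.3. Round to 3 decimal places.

At P = 62, I = 8306.3: Q = 812.518.
Holding P constant, ∂Q/∂I = 0.0933.
η_I = (∂Q/∂I)·(I/Q) = 0.0933 × (8306.3/812.518) = 0.954.

0.954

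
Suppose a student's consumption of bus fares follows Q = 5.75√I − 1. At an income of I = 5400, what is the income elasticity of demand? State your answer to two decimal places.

0.50

At I = 5400: Q = 421.537.
dQ/dI = 5.75/(2√I) = 0.0391238 at this income.
η = (dQ/dI)·(I/Q) = 0.0391238 × (5400/421.537) = 0.50.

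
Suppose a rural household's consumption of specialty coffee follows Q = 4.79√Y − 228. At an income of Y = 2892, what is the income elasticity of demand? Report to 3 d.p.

4.352

At Y = 2892: Q = 29.593.
dQ/dY = 4.79/(2√Y) = 0.0445355 at this income.
η = (dQ/dY)·(Y/Q) = 0.0445355 × (2892/29.593) = 4.352.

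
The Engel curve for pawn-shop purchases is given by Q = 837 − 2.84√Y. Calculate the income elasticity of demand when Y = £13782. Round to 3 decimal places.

-0.331

At Y = 13782: Q = 503.593.
dQ/dY = -2.84/(2√Y) = -0.0120957 at this income.
η = (dQ/dY)·(Y/Q) = -0.0120957 × (13782/503.593) = -0.331.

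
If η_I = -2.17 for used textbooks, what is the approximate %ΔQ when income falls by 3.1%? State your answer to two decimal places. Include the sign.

%ΔQ ≈ η × %ΔI = -2.17 × (-3.1%) = 6.73%.

6.73%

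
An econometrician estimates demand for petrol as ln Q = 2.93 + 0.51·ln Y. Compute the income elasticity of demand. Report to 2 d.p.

In a log-linear demand, the coefficient on ln Y is the income elasticity.
So η = 0.51.

0.51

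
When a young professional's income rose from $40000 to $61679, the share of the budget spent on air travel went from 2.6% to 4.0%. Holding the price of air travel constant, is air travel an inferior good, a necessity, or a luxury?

luxury

The budget share rises as income rises, so η > 1.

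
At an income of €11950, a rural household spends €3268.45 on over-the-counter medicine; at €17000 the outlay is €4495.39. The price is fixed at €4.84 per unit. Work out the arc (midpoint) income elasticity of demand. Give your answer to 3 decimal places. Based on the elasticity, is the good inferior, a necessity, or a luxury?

0.906 (necessity)

With a constant price, Q₁ = 3268.45/4.84 = 675.300 and Q₂ = 4495.39/4.84 = 928.800 (equivalently, work directly with expenditure since P cancels).
Midpoint %ΔQ = (4495.39 − 3268.45)/3881.92 = 0.31607; midpoint %ΔI = (17000 − 11950)/14475 = 0.34888.
η = 0.31607 / 0.34888 = 0.906.
0 < η < 1 ⇒ necessity.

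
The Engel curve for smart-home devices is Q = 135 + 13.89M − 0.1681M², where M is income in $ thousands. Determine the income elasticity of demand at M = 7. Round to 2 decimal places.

At M = 7: Q = 223.9931.
dQ/dM = 13.89 − 0.3362M = 11.53660.
η = (dQ/dM)·(M/Q) = 11.53660 × (7/223.9931) = 0.36.

0.36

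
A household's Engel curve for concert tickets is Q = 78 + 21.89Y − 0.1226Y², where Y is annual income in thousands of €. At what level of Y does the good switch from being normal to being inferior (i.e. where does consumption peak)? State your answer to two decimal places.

dQ/dY = 21.89 − 0.2452Y.
The good is inferior where dQ/dY < 0. Setting dQ/dY = 0 gives Y = 21.89 / 0.2452 = 89.27.

89.27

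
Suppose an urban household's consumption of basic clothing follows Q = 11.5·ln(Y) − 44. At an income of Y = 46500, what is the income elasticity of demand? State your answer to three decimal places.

0.144

At Y = 46500: Q = 79.593.
dQ/dY = 11.5/Y = 0.000247312 at this income.
η = (dQ/dY)·(Y/Q) = 0.000247312 × (46500/79.593) = 0.144.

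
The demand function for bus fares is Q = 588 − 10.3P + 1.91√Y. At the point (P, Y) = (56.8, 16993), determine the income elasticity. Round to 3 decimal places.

0.494

At P = 56.8, Y = 16993: Q = 251.942.
Holding P constant, ∂Q/∂Y = 1.91/(2√Y) = 0.00732602.
η_Y = (∂Q/∂Y)·(Y/Q) = 0.00732602 × (16993/251.942) = 0.494.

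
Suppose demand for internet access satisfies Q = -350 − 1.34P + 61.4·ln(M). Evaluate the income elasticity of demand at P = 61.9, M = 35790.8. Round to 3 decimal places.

At P = 61.9, M = 35790.8: Q = 210.860.
Holding P constant, ∂Q/∂M = 61.4/M = 0.00171552.
η_M = (∂Q/∂M)·(M/Q) = 0.00171552 × (35790.8/210.860) = 0.291.

0.291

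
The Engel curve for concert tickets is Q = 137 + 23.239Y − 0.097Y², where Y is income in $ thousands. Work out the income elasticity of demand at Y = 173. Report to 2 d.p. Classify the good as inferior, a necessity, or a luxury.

At Y = 173: Q = 1254.2340.
dQ/dY = 23.239 − 0.194Y = -10.32300.
η = (dQ/dY)·(Y/Q) = -10.32300 × (173/1254.2340) = -1.42.
η < 0 ⇒ inferior good.

-1.42 (inferior good)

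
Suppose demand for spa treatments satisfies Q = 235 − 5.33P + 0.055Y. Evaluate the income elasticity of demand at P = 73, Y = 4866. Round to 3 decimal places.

At P = 73, Y = 4866: Q = 113.540.
Holding P constant, ∂Q/∂Y = 0.055.
η_Y = (∂Q/∂Y)·(Y/Q) = 0.055 × (4866/113.540) = 2.357.

2.357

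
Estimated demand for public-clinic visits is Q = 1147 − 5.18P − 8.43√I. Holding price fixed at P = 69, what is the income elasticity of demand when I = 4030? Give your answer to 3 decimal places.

-1.052

At P = 69, I = 4030: Q = 254.424.
Holding P constant, ∂Q/∂I = -8.43/(2√I) = -0.0663965.
η_I = (∂Q/∂I)·(I/Q) = -0.0663965 × (4030/254.424) = -1.052.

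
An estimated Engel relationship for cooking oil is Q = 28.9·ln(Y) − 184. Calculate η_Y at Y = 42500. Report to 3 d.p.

At Y = 42500: Q = 123.995.
dQ/dY = 28.9/Y = 0.00068 at this income.
η = (dQ/dY)·(Y/Q) = 0.00068 × (42500/123.995) = 0.233.

0.233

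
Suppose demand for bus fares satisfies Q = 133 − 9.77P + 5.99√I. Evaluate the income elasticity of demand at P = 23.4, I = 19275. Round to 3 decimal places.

0.565

At P = 23.4, I = 19275: Q = 736.000.
Holding P constant, ∂Q/∂I = 5.99/(2√I) = 0.0215725.
η_I = (∂Q/∂I)·(I/Q) = 0.0215725 × (19275/736.000) = 0.565.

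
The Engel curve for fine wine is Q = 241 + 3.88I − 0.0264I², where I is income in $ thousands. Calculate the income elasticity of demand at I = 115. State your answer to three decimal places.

-0.746

At I = 115: Q = 338.0600.
dQ/dI = 3.88 − 0.0528I = -2.19200.
η = (dQ/dI)·(I/Q) = -2.19200 × (115/338.0600) = -0.746.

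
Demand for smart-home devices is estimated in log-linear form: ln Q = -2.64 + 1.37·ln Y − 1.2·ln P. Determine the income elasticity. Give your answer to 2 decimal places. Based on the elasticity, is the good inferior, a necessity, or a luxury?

In a log-linear demand, the coefficient on ln Y is the income elasticity.
So η = 1.37.
η > 1 ⇒ luxury.

1.37 (luxury)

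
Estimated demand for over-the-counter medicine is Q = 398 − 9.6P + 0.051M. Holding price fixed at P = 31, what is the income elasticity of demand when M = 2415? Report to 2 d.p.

At P = 31, M = 2415: Q = 223.565.
Holding P constant, ∂Q/∂M = 0.051.
η_M = (∂Q/∂M)·(M/Q) = 0.051 × (2415/223.565) = 0.55.

0.55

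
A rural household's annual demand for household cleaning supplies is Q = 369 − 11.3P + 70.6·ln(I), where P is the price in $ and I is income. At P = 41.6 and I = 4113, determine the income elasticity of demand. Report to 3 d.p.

At P = 41.6, I = 4113: Q = 486.447.
Holding P constant, ∂Q/∂I = 70.6/I = 0.0171651.
η_I = (∂Q/∂I)·(I/Q) = 0.0171651 × (4113/486.447) = 0.145.

0.145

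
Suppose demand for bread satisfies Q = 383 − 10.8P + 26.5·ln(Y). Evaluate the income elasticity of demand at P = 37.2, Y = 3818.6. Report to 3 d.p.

At P = 37.2, Y = 3818.6: Q = 199.802.
Holding P constant, ∂Q/∂Y = 26.5/Y = 0.00693972.
η_Y = (∂Q/∂Y)·(Y/Q) = 0.00693972 × (3818.6/199.802) = 0.133.

0.133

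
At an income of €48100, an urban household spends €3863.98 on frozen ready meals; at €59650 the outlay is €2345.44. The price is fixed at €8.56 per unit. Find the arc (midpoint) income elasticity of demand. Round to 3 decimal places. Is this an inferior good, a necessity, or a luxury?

-2.281 (inferior good)

With a constant price, Q₁ = 3863.98/8.56 = 451.400 and Q₂ = 2345.44/8.56 = 274.000 (equivalently, work directly with expenditure since P cancels).
Midpoint %ΔQ = (2345.44 − 3863.98)/3104.71 = -0.48911; midpoint %ΔI = (59650 − 48100)/53875 = 0.21439.
η = -0.48911 / 0.21439 = -2.281.
η < 0 ⇒ inferior good.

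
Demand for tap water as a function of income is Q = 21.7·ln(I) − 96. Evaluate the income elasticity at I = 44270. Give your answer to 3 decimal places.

At I = 44270: Q = 136.148.
dQ/dI = 21.7/I = 0.000490174 at this income.
η = (dQ/dI)·(I/Q) = 0.000490174 × (44270/136.148) = 0.159.

0.159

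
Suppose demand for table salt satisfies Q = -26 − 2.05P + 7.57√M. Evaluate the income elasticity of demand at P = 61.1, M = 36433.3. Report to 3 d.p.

At P = 61.1, M = 36433.3: Q = 1293.669.
Holding P constant, ∂Q/∂M = 7.57/(2√M) = 0.0198297.
η_M = (∂Q/∂M)·(M/Q) = 0.0198297 × (36433.3/1293.669) = 0.558.

0.558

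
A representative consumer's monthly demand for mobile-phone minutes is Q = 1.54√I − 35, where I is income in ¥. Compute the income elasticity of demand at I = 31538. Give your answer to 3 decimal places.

0.573

At I = 31538: Q = 238.488.
dQ/dI = 1.54/(2√I) = 0.00433584 at this income.
η = (dQ/dI)·(I/Q) = 0.00433584 × (31538/238.488) = 0.573.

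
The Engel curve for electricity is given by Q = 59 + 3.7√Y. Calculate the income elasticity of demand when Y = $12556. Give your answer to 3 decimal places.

At Y = 12556: Q = 473.598.
dQ/dY = 3.7/(2√Y) = 0.01651 at this income.
η = (dQ/dY)·(Y/Q) = 0.01651 × (12556/473.598) = 0.438.

0.438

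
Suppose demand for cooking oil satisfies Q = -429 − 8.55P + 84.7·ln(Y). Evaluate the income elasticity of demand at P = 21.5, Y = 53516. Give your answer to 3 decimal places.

0.274

At P = 21.5, Y = 53516: Q = 309.366.
Holding P constant, ∂Q/∂Y = 84.7/Y = 0.0015827.
η_Y = (∂Q/∂Y)·(Y/Q) = 0.0015827 × (53516/309.366) = 0.274.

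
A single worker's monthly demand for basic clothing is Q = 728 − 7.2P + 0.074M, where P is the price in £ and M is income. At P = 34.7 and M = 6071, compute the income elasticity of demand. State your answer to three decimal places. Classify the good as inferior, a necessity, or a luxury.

At P = 34.7, M = 6071: Q = 927.414.
Holding P constant, ∂Q/∂M = 0.074.
η_M = (∂Q/∂M)·(M/Q) = 0.074 × (6071/927.414) = 0.484.
Since 0 < η < 1, this is a necessity.

0.484 (necessity)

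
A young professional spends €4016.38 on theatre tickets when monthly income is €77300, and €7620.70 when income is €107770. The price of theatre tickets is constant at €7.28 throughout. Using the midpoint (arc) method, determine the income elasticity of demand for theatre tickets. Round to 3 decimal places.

With a constant price, Q₁ = 4016.38/7.28 = 551.701 and Q₂ = 7620.70/7.28 = 1046.799 (equivalently, work directly with expenditure since P cancels).
Midpoint %ΔQ = (7620.70 − 4016.38)/5818.54 = 0.61945; midpoint %ΔI = (107770 − 77300)/92535 = 0.32928.
η = 0.61945 / 0.32928 = 1.881.

1.881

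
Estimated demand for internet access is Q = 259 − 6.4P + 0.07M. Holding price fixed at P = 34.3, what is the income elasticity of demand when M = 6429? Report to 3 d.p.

0.919

At P = 34.3, M = 6429: Q = 489.510.
Holding P constant, ∂Q/∂M = 0.07.
η_M = (∂Q/∂M)·(M/Q) = 0.07 × (6429/489.510) = 0.919.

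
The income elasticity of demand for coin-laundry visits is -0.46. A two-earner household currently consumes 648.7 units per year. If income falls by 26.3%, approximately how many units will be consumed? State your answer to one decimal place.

%ΔQ ≈ η × %ΔI = -0.46 × (-26.3%) = 12.098%.
New Q ≈ 648.7 × (1 + 0.12098) = 727.2.

727.2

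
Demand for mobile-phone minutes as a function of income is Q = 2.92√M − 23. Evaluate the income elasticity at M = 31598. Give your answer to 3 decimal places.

At M = 31598: Q = 496.054.
dQ/dM = 2.92/(2√M) = 0.0082134 at this income.
η = (dQ/dM)·(M/Q) = 0.0082134 × (31598/496.054) = 0.523.

0.523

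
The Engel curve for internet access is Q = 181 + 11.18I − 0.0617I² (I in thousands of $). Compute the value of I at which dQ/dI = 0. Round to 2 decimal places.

90.60

dQ/dI = 11.18 − 0.1234I.
The good is inferior where dQ/dI < 0. Setting dQ/dI = 0 gives I = 11.18 / 0.1234 = 90.60.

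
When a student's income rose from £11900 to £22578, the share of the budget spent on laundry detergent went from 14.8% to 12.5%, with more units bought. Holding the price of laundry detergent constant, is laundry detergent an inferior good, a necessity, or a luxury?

necessity

Quantity rises but the budget share falls as income rises, so 0 < η < 1.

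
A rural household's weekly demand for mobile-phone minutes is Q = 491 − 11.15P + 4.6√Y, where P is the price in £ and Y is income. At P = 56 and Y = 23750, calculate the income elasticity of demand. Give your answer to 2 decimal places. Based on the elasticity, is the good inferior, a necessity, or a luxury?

At P = 56, Y = 23750: Q = 575.508.
Holding P constant, ∂Q/∂Y = 4.6/(2√Y) = 0.0149244.
η_Y = (∂Q/∂Y)·(Y/Q) = 0.0149244 × (23750/575.508) = 0.62.
Since 0 < η < 1, this is a necessity.

0.62 (necessity)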